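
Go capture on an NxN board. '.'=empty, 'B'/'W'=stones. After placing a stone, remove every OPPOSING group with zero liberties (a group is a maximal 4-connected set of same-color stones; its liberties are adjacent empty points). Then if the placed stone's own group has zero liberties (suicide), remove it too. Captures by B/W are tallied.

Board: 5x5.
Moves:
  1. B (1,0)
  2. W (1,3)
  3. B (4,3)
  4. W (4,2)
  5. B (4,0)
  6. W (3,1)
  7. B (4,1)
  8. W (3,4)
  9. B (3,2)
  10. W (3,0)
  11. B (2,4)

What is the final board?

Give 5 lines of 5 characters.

Move 1: B@(1,0) -> caps B=0 W=0
Move 2: W@(1,3) -> caps B=0 W=0
Move 3: B@(4,3) -> caps B=0 W=0
Move 4: W@(4,2) -> caps B=0 W=0
Move 5: B@(4,0) -> caps B=0 W=0
Move 6: W@(3,1) -> caps B=0 W=0
Move 7: B@(4,1) -> caps B=0 W=0
Move 8: W@(3,4) -> caps B=0 W=0
Move 9: B@(3,2) -> caps B=1 W=0
Move 10: W@(3,0) -> caps B=1 W=0
Move 11: B@(2,4) -> caps B=1 W=0

Answer: .....
B..W.
....B
WWB.W
BB.B.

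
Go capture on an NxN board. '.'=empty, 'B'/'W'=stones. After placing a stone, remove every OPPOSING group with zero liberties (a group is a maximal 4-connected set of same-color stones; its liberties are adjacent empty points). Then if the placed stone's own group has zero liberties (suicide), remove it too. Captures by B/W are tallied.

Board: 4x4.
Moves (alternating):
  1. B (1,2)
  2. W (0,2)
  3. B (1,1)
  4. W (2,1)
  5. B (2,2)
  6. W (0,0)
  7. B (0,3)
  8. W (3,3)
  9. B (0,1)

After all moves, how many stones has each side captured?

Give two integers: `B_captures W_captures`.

Answer: 1 0

Derivation:
Move 1: B@(1,2) -> caps B=0 W=0
Move 2: W@(0,2) -> caps B=0 W=0
Move 3: B@(1,1) -> caps B=0 W=0
Move 4: W@(2,1) -> caps B=0 W=0
Move 5: B@(2,2) -> caps B=0 W=0
Move 6: W@(0,0) -> caps B=0 W=0
Move 7: B@(0,3) -> caps B=0 W=0
Move 8: W@(3,3) -> caps B=0 W=0
Move 9: B@(0,1) -> caps B=1 W=0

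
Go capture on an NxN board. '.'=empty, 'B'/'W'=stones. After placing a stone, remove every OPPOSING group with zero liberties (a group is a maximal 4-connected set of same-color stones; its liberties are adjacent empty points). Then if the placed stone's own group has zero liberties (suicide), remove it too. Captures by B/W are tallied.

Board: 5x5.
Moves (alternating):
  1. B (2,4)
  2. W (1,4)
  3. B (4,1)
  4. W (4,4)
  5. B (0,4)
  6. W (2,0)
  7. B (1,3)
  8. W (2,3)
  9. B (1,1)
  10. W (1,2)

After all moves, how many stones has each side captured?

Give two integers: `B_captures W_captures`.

Move 1: B@(2,4) -> caps B=0 W=0
Move 2: W@(1,4) -> caps B=0 W=0
Move 3: B@(4,1) -> caps B=0 W=0
Move 4: W@(4,4) -> caps B=0 W=0
Move 5: B@(0,4) -> caps B=0 W=0
Move 6: W@(2,0) -> caps B=0 W=0
Move 7: B@(1,3) -> caps B=1 W=0
Move 8: W@(2,3) -> caps B=1 W=0
Move 9: B@(1,1) -> caps B=1 W=0
Move 10: W@(1,2) -> caps B=1 W=0

Answer: 1 0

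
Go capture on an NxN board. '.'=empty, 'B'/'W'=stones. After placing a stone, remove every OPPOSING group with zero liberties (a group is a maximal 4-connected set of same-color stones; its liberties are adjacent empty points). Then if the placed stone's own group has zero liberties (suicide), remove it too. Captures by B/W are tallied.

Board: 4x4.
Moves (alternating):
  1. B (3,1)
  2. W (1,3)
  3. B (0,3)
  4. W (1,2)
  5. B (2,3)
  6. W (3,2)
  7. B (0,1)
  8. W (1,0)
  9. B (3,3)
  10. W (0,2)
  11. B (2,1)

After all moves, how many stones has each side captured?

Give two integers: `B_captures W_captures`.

Move 1: B@(3,1) -> caps B=0 W=0
Move 2: W@(1,3) -> caps B=0 W=0
Move 3: B@(0,3) -> caps B=0 W=0
Move 4: W@(1,2) -> caps B=0 W=0
Move 5: B@(2,3) -> caps B=0 W=0
Move 6: W@(3,2) -> caps B=0 W=0
Move 7: B@(0,1) -> caps B=0 W=0
Move 8: W@(1,0) -> caps B=0 W=0
Move 9: B@(3,3) -> caps B=0 W=0
Move 10: W@(0,2) -> caps B=0 W=1
Move 11: B@(2,1) -> caps B=0 W=1

Answer: 0 1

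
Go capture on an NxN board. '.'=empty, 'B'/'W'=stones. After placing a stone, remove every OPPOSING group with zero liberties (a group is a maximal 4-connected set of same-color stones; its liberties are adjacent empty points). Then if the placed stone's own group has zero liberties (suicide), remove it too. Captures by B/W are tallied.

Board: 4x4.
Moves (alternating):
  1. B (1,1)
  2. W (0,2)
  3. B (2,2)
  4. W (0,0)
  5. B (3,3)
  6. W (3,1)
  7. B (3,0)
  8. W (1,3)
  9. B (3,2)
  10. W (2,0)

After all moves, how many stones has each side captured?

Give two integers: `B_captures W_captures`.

Move 1: B@(1,1) -> caps B=0 W=0
Move 2: W@(0,2) -> caps B=0 W=0
Move 3: B@(2,2) -> caps B=0 W=0
Move 4: W@(0,0) -> caps B=0 W=0
Move 5: B@(3,3) -> caps B=0 W=0
Move 6: W@(3,1) -> caps B=0 W=0
Move 7: B@(3,0) -> caps B=0 W=0
Move 8: W@(1,3) -> caps B=0 W=0
Move 9: B@(3,2) -> caps B=0 W=0
Move 10: W@(2,0) -> caps B=0 W=1

Answer: 0 1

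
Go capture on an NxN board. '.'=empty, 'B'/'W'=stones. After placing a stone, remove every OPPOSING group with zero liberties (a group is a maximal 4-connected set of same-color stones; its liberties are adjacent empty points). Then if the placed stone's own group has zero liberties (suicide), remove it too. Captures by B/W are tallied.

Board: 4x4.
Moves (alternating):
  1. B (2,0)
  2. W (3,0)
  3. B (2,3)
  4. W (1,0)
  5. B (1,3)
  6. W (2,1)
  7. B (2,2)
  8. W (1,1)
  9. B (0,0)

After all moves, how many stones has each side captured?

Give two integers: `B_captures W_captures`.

Move 1: B@(2,0) -> caps B=0 W=0
Move 2: W@(3,0) -> caps B=0 W=0
Move 3: B@(2,3) -> caps B=0 W=0
Move 4: W@(1,0) -> caps B=0 W=0
Move 5: B@(1,3) -> caps B=0 W=0
Move 6: W@(2,1) -> caps B=0 W=1
Move 7: B@(2,2) -> caps B=0 W=1
Move 8: W@(1,1) -> caps B=0 W=1
Move 9: B@(0,0) -> caps B=0 W=1

Answer: 0 1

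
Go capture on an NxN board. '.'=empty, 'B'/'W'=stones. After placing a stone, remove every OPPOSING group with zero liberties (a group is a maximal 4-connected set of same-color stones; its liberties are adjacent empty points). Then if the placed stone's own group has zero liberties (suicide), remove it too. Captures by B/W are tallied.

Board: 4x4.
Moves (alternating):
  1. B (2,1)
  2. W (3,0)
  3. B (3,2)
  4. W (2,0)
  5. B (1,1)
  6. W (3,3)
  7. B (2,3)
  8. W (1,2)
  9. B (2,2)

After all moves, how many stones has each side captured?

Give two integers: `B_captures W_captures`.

Move 1: B@(2,1) -> caps B=0 W=0
Move 2: W@(3,0) -> caps B=0 W=0
Move 3: B@(3,2) -> caps B=0 W=0
Move 4: W@(2,0) -> caps B=0 W=0
Move 5: B@(1,1) -> caps B=0 W=0
Move 6: W@(3,3) -> caps B=0 W=0
Move 7: B@(2,3) -> caps B=1 W=0
Move 8: W@(1,2) -> caps B=1 W=0
Move 9: B@(2,2) -> caps B=1 W=0

Answer: 1 0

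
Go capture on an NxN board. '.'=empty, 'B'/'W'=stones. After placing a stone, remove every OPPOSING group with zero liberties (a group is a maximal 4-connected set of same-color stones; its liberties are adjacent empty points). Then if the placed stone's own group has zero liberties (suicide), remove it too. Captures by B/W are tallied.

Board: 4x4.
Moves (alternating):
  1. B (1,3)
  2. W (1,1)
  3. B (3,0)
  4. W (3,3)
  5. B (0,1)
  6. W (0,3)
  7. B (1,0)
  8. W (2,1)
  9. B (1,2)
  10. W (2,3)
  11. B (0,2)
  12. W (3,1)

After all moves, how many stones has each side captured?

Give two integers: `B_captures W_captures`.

Answer: 1 0

Derivation:
Move 1: B@(1,3) -> caps B=0 W=0
Move 2: W@(1,1) -> caps B=0 W=0
Move 3: B@(3,0) -> caps B=0 W=0
Move 4: W@(3,3) -> caps B=0 W=0
Move 5: B@(0,1) -> caps B=0 W=0
Move 6: W@(0,3) -> caps B=0 W=0
Move 7: B@(1,0) -> caps B=0 W=0
Move 8: W@(2,1) -> caps B=0 W=0
Move 9: B@(1,2) -> caps B=0 W=0
Move 10: W@(2,3) -> caps B=0 W=0
Move 11: B@(0,2) -> caps B=1 W=0
Move 12: W@(3,1) -> caps B=1 W=0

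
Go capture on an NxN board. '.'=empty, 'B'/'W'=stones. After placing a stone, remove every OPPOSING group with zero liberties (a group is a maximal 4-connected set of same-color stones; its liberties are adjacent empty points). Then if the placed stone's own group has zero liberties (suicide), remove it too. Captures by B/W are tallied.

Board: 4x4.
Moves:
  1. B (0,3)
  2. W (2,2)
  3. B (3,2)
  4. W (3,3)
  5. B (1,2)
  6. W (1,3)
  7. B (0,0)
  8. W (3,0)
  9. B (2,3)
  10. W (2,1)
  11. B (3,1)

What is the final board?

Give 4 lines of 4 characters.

Answer: B..B
..B.
.WWB
WBB.

Derivation:
Move 1: B@(0,3) -> caps B=0 W=0
Move 2: W@(2,2) -> caps B=0 W=0
Move 3: B@(3,2) -> caps B=0 W=0
Move 4: W@(3,3) -> caps B=0 W=0
Move 5: B@(1,2) -> caps B=0 W=0
Move 6: W@(1,3) -> caps B=0 W=0
Move 7: B@(0,0) -> caps B=0 W=0
Move 8: W@(3,0) -> caps B=0 W=0
Move 9: B@(2,3) -> caps B=2 W=0
Move 10: W@(2,1) -> caps B=2 W=0
Move 11: B@(3,1) -> caps B=2 W=0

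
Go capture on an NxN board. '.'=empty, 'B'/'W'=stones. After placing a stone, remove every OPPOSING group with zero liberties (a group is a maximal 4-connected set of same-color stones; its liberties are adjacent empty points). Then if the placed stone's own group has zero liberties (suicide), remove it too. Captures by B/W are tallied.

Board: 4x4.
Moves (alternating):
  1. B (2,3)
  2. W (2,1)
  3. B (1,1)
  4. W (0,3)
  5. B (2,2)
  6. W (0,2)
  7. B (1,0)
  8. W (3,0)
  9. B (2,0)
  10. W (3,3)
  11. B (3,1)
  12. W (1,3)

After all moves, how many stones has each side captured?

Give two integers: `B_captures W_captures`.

Move 1: B@(2,3) -> caps B=0 W=0
Move 2: W@(2,1) -> caps B=0 W=0
Move 3: B@(1,1) -> caps B=0 W=0
Move 4: W@(0,3) -> caps B=0 W=0
Move 5: B@(2,2) -> caps B=0 W=0
Move 6: W@(0,2) -> caps B=0 W=0
Move 7: B@(1,0) -> caps B=0 W=0
Move 8: W@(3,0) -> caps B=0 W=0
Move 9: B@(2,0) -> caps B=0 W=0
Move 10: W@(3,3) -> caps B=0 W=0
Move 11: B@(3,1) -> caps B=2 W=0
Move 12: W@(1,3) -> caps B=2 W=0

Answer: 2 0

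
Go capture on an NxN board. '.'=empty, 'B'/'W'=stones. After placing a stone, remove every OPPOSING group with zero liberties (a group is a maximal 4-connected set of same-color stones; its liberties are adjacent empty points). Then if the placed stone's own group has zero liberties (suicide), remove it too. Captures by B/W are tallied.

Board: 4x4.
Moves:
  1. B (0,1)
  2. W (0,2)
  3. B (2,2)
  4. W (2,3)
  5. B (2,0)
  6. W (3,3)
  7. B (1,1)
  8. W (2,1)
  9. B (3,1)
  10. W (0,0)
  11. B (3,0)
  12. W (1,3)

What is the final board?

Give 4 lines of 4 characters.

Answer: WBW.
.B.W
B.BW
BB.W

Derivation:
Move 1: B@(0,1) -> caps B=0 W=0
Move 2: W@(0,2) -> caps B=0 W=0
Move 3: B@(2,2) -> caps B=0 W=0
Move 4: W@(2,3) -> caps B=0 W=0
Move 5: B@(2,0) -> caps B=0 W=0
Move 6: W@(3,3) -> caps B=0 W=0
Move 7: B@(1,1) -> caps B=0 W=0
Move 8: W@(2,1) -> caps B=0 W=0
Move 9: B@(3,1) -> caps B=1 W=0
Move 10: W@(0,0) -> caps B=1 W=0
Move 11: B@(3,0) -> caps B=1 W=0
Move 12: W@(1,3) -> caps B=1 W=0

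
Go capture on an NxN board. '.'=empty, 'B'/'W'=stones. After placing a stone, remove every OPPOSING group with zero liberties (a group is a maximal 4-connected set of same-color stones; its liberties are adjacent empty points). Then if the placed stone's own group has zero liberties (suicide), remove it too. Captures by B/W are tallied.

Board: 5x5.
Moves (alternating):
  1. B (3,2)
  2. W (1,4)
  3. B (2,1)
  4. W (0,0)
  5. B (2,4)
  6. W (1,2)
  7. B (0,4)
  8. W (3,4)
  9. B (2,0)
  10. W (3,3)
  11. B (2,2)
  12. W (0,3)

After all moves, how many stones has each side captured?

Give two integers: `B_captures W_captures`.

Move 1: B@(3,2) -> caps B=0 W=0
Move 2: W@(1,4) -> caps B=0 W=0
Move 3: B@(2,1) -> caps B=0 W=0
Move 4: W@(0,0) -> caps B=0 W=0
Move 5: B@(2,4) -> caps B=0 W=0
Move 6: W@(1,2) -> caps B=0 W=0
Move 7: B@(0,4) -> caps B=0 W=0
Move 8: W@(3,4) -> caps B=0 W=0
Move 9: B@(2,0) -> caps B=0 W=0
Move 10: W@(3,3) -> caps B=0 W=0
Move 11: B@(2,2) -> caps B=0 W=0
Move 12: W@(0,3) -> caps B=0 W=1

Answer: 0 1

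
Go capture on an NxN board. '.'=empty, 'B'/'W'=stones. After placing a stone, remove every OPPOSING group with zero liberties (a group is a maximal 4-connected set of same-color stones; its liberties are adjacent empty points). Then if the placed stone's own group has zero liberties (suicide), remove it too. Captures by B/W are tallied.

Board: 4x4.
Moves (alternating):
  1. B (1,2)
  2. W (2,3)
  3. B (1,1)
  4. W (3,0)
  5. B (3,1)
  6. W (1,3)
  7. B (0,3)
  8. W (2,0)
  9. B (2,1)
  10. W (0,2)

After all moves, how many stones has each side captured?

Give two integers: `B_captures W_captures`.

Move 1: B@(1,2) -> caps B=0 W=0
Move 2: W@(2,3) -> caps B=0 W=0
Move 3: B@(1,1) -> caps B=0 W=0
Move 4: W@(3,0) -> caps B=0 W=0
Move 5: B@(3,1) -> caps B=0 W=0
Move 6: W@(1,3) -> caps B=0 W=0
Move 7: B@(0,3) -> caps B=0 W=0
Move 8: W@(2,0) -> caps B=0 W=0
Move 9: B@(2,1) -> caps B=0 W=0
Move 10: W@(0,2) -> caps B=0 W=1

Answer: 0 1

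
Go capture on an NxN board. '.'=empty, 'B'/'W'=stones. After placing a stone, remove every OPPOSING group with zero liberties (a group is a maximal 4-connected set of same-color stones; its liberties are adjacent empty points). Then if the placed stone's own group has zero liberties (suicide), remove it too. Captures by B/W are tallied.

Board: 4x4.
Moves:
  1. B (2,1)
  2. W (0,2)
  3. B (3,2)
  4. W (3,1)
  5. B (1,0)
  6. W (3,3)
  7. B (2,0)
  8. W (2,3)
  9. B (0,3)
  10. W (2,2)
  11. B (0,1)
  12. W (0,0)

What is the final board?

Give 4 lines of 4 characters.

Answer: .BWB
B...
BBWW
.W.W

Derivation:
Move 1: B@(2,1) -> caps B=0 W=0
Move 2: W@(0,2) -> caps B=0 W=0
Move 3: B@(3,2) -> caps B=0 W=0
Move 4: W@(3,1) -> caps B=0 W=0
Move 5: B@(1,0) -> caps B=0 W=0
Move 6: W@(3,3) -> caps B=0 W=0
Move 7: B@(2,0) -> caps B=0 W=0
Move 8: W@(2,3) -> caps B=0 W=0
Move 9: B@(0,3) -> caps B=0 W=0
Move 10: W@(2,2) -> caps B=0 W=1
Move 11: B@(0,1) -> caps B=0 W=1
Move 12: W@(0,0) -> caps B=0 W=1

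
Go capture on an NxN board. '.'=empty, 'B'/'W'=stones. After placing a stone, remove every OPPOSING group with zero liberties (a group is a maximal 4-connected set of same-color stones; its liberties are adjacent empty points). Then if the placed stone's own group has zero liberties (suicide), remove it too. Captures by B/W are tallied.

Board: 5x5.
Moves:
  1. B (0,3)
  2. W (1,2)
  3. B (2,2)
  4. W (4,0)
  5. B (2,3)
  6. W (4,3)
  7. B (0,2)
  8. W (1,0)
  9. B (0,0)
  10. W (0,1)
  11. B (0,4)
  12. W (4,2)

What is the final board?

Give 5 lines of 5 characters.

Answer: .WBBB
W.W..
..BB.
.....
W.WW.

Derivation:
Move 1: B@(0,3) -> caps B=0 W=0
Move 2: W@(1,2) -> caps B=0 W=0
Move 3: B@(2,2) -> caps B=0 W=0
Move 4: W@(4,0) -> caps B=0 W=0
Move 5: B@(2,3) -> caps B=0 W=0
Move 6: W@(4,3) -> caps B=0 W=0
Move 7: B@(0,2) -> caps B=0 W=0
Move 8: W@(1,0) -> caps B=0 W=0
Move 9: B@(0,0) -> caps B=0 W=0
Move 10: W@(0,1) -> caps B=0 W=1
Move 11: B@(0,4) -> caps B=0 W=1
Move 12: W@(4,2) -> caps B=0 W=1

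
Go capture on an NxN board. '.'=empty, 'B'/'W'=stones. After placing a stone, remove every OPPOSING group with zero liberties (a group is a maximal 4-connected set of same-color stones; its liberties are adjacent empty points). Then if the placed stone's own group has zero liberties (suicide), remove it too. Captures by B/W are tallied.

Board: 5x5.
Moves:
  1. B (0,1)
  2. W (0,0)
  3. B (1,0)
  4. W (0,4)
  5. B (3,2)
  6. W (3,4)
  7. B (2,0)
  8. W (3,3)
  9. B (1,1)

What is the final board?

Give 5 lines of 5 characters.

Answer: .B..W
BB...
B....
..BWW
.....

Derivation:
Move 1: B@(0,1) -> caps B=0 W=0
Move 2: W@(0,0) -> caps B=0 W=0
Move 3: B@(1,0) -> caps B=1 W=0
Move 4: W@(0,4) -> caps B=1 W=0
Move 5: B@(3,2) -> caps B=1 W=0
Move 6: W@(3,4) -> caps B=1 W=0
Move 7: B@(2,0) -> caps B=1 W=0
Move 8: W@(3,3) -> caps B=1 W=0
Move 9: B@(1,1) -> caps B=1 W=0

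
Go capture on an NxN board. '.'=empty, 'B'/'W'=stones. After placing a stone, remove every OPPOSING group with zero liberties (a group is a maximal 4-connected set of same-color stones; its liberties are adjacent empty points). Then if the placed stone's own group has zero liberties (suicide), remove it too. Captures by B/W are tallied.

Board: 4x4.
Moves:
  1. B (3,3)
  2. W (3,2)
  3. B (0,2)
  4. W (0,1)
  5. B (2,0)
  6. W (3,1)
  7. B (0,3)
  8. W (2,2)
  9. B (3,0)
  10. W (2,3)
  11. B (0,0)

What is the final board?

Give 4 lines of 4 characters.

Move 1: B@(3,3) -> caps B=0 W=0
Move 2: W@(3,2) -> caps B=0 W=0
Move 3: B@(0,2) -> caps B=0 W=0
Move 4: W@(0,1) -> caps B=0 W=0
Move 5: B@(2,0) -> caps B=0 W=0
Move 6: W@(3,1) -> caps B=0 W=0
Move 7: B@(0,3) -> caps B=0 W=0
Move 8: W@(2,2) -> caps B=0 W=0
Move 9: B@(3,0) -> caps B=0 W=0
Move 10: W@(2,3) -> caps B=0 W=1
Move 11: B@(0,0) -> caps B=0 W=1

Answer: BWBB
....
B.WW
BWW.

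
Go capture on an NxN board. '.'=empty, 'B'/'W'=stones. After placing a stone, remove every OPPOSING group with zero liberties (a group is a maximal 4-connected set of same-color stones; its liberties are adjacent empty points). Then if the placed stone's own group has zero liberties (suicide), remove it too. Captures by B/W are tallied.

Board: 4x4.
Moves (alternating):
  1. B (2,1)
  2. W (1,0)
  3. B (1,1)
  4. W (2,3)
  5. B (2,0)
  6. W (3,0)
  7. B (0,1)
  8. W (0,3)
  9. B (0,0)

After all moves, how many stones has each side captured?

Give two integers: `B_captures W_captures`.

Move 1: B@(2,1) -> caps B=0 W=0
Move 2: W@(1,0) -> caps B=0 W=0
Move 3: B@(1,1) -> caps B=0 W=0
Move 4: W@(2,3) -> caps B=0 W=0
Move 5: B@(2,0) -> caps B=0 W=0
Move 6: W@(3,0) -> caps B=0 W=0
Move 7: B@(0,1) -> caps B=0 W=0
Move 8: W@(0,3) -> caps B=0 W=0
Move 9: B@(0,0) -> caps B=1 W=0

Answer: 1 0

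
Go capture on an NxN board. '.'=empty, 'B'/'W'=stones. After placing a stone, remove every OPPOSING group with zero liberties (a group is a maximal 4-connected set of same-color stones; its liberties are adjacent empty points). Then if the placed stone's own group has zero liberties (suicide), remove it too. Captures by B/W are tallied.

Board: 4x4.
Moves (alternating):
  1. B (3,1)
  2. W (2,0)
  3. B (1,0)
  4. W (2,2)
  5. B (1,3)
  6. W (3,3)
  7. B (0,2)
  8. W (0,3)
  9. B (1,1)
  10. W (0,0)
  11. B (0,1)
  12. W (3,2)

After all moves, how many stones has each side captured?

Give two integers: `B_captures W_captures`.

Move 1: B@(3,1) -> caps B=0 W=0
Move 2: W@(2,0) -> caps B=0 W=0
Move 3: B@(1,0) -> caps B=0 W=0
Move 4: W@(2,2) -> caps B=0 W=0
Move 5: B@(1,3) -> caps B=0 W=0
Move 6: W@(3,3) -> caps B=0 W=0
Move 7: B@(0,2) -> caps B=0 W=0
Move 8: W@(0,3) -> caps B=0 W=0
Move 9: B@(1,1) -> caps B=0 W=0
Move 10: W@(0,0) -> caps B=0 W=0
Move 11: B@(0,1) -> caps B=1 W=0
Move 12: W@(3,2) -> caps B=1 W=0

Answer: 1 0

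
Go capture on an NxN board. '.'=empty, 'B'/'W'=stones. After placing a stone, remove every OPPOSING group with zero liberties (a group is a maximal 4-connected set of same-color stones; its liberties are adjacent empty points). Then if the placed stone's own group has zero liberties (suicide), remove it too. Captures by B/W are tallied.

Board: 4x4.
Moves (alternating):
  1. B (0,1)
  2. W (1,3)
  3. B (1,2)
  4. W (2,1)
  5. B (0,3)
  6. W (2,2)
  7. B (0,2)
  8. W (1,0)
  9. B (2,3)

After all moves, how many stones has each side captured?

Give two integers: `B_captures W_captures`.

Answer: 1 0

Derivation:
Move 1: B@(0,1) -> caps B=0 W=0
Move 2: W@(1,3) -> caps B=0 W=0
Move 3: B@(1,2) -> caps B=0 W=0
Move 4: W@(2,1) -> caps B=0 W=0
Move 5: B@(0,3) -> caps B=0 W=0
Move 6: W@(2,2) -> caps B=0 W=0
Move 7: B@(0,2) -> caps B=0 W=0
Move 8: W@(1,0) -> caps B=0 W=0
Move 9: B@(2,3) -> caps B=1 W=0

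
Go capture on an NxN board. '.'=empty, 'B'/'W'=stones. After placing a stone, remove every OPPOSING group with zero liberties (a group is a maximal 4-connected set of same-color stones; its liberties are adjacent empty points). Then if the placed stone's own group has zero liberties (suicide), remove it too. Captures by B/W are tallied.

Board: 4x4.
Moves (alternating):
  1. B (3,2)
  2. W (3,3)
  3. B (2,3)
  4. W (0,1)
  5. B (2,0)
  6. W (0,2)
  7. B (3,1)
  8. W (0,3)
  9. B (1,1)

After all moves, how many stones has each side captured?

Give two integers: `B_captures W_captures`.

Answer: 1 0

Derivation:
Move 1: B@(3,2) -> caps B=0 W=0
Move 2: W@(3,3) -> caps B=0 W=0
Move 3: B@(2,3) -> caps B=1 W=0
Move 4: W@(0,1) -> caps B=1 W=0
Move 5: B@(2,0) -> caps B=1 W=0
Move 6: W@(0,2) -> caps B=1 W=0
Move 7: B@(3,1) -> caps B=1 W=0
Move 8: W@(0,3) -> caps B=1 W=0
Move 9: B@(1,1) -> caps B=1 W=0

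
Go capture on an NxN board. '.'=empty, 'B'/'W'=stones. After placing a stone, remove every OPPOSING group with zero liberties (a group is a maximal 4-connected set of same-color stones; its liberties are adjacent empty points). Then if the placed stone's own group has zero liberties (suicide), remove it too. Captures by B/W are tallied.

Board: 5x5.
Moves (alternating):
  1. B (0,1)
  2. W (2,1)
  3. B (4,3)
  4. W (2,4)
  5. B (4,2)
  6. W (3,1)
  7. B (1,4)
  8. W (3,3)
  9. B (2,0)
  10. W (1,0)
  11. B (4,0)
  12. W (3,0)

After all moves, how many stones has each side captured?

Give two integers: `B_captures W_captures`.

Answer: 0 1

Derivation:
Move 1: B@(0,1) -> caps B=0 W=0
Move 2: W@(2,1) -> caps B=0 W=0
Move 3: B@(4,3) -> caps B=0 W=0
Move 4: W@(2,4) -> caps B=0 W=0
Move 5: B@(4,2) -> caps B=0 W=0
Move 6: W@(3,1) -> caps B=0 W=0
Move 7: B@(1,4) -> caps B=0 W=0
Move 8: W@(3,3) -> caps B=0 W=0
Move 9: B@(2,0) -> caps B=0 W=0
Move 10: W@(1,0) -> caps B=0 W=0
Move 11: B@(4,0) -> caps B=0 W=0
Move 12: W@(3,0) -> caps B=0 W=1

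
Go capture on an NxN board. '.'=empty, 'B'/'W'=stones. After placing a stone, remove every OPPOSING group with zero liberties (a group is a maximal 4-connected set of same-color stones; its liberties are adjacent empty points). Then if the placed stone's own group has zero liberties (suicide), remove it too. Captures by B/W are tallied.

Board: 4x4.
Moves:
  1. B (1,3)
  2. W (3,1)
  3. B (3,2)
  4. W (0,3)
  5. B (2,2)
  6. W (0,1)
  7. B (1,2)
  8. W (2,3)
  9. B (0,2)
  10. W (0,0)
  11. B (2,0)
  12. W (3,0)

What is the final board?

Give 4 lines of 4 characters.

Move 1: B@(1,3) -> caps B=0 W=0
Move 2: W@(3,1) -> caps B=0 W=0
Move 3: B@(3,2) -> caps B=0 W=0
Move 4: W@(0,3) -> caps B=0 W=0
Move 5: B@(2,2) -> caps B=0 W=0
Move 6: W@(0,1) -> caps B=0 W=0
Move 7: B@(1,2) -> caps B=0 W=0
Move 8: W@(2,3) -> caps B=0 W=0
Move 9: B@(0,2) -> caps B=1 W=0
Move 10: W@(0,0) -> caps B=1 W=0
Move 11: B@(2,0) -> caps B=1 W=0
Move 12: W@(3,0) -> caps B=1 W=0

Answer: WWB.
..BB
B.BW
WWB.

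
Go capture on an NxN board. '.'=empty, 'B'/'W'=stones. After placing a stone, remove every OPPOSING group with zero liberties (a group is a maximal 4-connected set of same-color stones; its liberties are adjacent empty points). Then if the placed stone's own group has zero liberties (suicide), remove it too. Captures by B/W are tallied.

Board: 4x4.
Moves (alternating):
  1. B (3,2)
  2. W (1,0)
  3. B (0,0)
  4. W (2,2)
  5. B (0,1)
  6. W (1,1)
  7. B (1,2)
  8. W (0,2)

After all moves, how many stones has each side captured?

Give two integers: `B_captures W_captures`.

Move 1: B@(3,2) -> caps B=0 W=0
Move 2: W@(1,0) -> caps B=0 W=0
Move 3: B@(0,0) -> caps B=0 W=0
Move 4: W@(2,2) -> caps B=0 W=0
Move 5: B@(0,1) -> caps B=0 W=0
Move 6: W@(1,1) -> caps B=0 W=0
Move 7: B@(1,2) -> caps B=0 W=0
Move 8: W@(0,2) -> caps B=0 W=2

Answer: 0 2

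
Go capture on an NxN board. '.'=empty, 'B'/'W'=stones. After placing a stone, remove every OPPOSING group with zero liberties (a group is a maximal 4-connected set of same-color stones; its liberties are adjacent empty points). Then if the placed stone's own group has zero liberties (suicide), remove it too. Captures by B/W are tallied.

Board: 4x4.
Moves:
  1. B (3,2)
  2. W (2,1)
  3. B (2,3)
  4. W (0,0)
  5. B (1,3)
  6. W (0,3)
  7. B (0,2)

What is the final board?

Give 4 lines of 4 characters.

Answer: W.B.
...B
.W.B
..B.

Derivation:
Move 1: B@(3,2) -> caps B=0 W=0
Move 2: W@(2,1) -> caps B=0 W=0
Move 3: B@(2,3) -> caps B=0 W=0
Move 4: W@(0,0) -> caps B=0 W=0
Move 5: B@(1,3) -> caps B=0 W=0
Move 6: W@(0,3) -> caps B=0 W=0
Move 7: B@(0,2) -> caps B=1 W=0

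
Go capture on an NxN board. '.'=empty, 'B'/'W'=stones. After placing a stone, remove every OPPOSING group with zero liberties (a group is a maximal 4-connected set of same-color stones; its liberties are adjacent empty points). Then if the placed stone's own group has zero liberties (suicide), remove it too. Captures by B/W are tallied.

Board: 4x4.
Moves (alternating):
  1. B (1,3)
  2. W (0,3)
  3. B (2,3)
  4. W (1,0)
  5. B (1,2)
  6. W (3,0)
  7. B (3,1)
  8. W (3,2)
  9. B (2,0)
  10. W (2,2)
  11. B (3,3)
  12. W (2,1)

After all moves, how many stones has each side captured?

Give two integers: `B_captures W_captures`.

Move 1: B@(1,3) -> caps B=0 W=0
Move 2: W@(0,3) -> caps B=0 W=0
Move 3: B@(2,3) -> caps B=0 W=0
Move 4: W@(1,0) -> caps B=0 W=0
Move 5: B@(1,2) -> caps B=0 W=0
Move 6: W@(3,0) -> caps B=0 W=0
Move 7: B@(3,1) -> caps B=0 W=0
Move 8: W@(3,2) -> caps B=0 W=0
Move 9: B@(2,0) -> caps B=1 W=0
Move 10: W@(2,2) -> caps B=1 W=0
Move 11: B@(3,3) -> caps B=1 W=0
Move 12: W@(2,1) -> caps B=1 W=0

Answer: 1 0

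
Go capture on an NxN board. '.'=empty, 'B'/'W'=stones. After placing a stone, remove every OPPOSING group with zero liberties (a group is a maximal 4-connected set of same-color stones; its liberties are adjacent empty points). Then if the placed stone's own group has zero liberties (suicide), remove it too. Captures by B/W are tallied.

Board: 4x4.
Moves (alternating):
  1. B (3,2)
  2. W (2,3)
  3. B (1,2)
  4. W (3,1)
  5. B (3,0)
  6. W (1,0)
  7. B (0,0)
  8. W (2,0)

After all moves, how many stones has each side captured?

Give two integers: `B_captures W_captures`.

Move 1: B@(3,2) -> caps B=0 W=0
Move 2: W@(2,3) -> caps B=0 W=0
Move 3: B@(1,2) -> caps B=0 W=0
Move 4: W@(3,1) -> caps B=0 W=0
Move 5: B@(3,0) -> caps B=0 W=0
Move 6: W@(1,0) -> caps B=0 W=0
Move 7: B@(0,0) -> caps B=0 W=0
Move 8: W@(2,0) -> caps B=0 W=1

Answer: 0 1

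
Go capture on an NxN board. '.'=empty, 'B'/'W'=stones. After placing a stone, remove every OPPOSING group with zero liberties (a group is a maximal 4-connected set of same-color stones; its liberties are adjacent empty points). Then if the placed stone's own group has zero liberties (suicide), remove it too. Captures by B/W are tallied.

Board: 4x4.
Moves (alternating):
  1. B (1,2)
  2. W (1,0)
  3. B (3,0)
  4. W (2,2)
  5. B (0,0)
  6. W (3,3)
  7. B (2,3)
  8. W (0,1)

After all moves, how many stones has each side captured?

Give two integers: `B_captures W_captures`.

Move 1: B@(1,2) -> caps B=0 W=0
Move 2: W@(1,0) -> caps B=0 W=0
Move 3: B@(3,0) -> caps B=0 W=0
Move 4: W@(2,2) -> caps B=0 W=0
Move 5: B@(0,0) -> caps B=0 W=0
Move 6: W@(3,3) -> caps B=0 W=0
Move 7: B@(2,3) -> caps B=0 W=0
Move 8: W@(0,1) -> caps B=0 W=1

Answer: 0 1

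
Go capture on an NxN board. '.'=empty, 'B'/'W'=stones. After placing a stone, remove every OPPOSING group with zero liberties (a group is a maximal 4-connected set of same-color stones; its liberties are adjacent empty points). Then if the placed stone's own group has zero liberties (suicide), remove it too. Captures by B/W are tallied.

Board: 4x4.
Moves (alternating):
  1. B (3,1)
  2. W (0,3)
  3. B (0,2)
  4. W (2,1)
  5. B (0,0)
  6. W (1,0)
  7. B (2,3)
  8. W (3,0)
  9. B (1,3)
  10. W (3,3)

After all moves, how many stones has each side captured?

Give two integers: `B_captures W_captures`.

Move 1: B@(3,1) -> caps B=0 W=0
Move 2: W@(0,3) -> caps B=0 W=0
Move 3: B@(0,2) -> caps B=0 W=0
Move 4: W@(2,1) -> caps B=0 W=0
Move 5: B@(0,0) -> caps B=0 W=0
Move 6: W@(1,0) -> caps B=0 W=0
Move 7: B@(2,3) -> caps B=0 W=0
Move 8: W@(3,0) -> caps B=0 W=0
Move 9: B@(1,3) -> caps B=1 W=0
Move 10: W@(3,3) -> caps B=1 W=0

Answer: 1 0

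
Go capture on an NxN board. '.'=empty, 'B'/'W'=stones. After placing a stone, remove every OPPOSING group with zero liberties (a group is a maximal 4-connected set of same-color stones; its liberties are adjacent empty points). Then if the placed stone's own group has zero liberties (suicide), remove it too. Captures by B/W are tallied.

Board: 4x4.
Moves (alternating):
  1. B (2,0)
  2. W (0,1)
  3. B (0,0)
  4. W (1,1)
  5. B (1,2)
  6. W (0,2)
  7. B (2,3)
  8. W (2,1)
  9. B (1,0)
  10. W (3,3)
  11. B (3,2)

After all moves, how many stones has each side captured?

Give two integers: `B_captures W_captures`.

Move 1: B@(2,0) -> caps B=0 W=0
Move 2: W@(0,1) -> caps B=0 W=0
Move 3: B@(0,0) -> caps B=0 W=0
Move 4: W@(1,1) -> caps B=0 W=0
Move 5: B@(1,2) -> caps B=0 W=0
Move 6: W@(0,2) -> caps B=0 W=0
Move 7: B@(2,3) -> caps B=0 W=0
Move 8: W@(2,1) -> caps B=0 W=0
Move 9: B@(1,0) -> caps B=0 W=0
Move 10: W@(3,3) -> caps B=0 W=0
Move 11: B@(3,2) -> caps B=1 W=0

Answer: 1 0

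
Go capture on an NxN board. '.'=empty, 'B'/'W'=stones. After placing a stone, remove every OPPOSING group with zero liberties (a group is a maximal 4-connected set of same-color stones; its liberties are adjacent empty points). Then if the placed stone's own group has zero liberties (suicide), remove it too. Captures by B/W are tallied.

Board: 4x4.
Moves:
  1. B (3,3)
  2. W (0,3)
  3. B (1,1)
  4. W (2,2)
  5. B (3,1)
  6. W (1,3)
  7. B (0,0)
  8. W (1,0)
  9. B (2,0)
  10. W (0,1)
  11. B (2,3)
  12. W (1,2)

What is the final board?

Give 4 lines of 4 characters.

Answer: BW.W
.BWW
B.WB
.B.B

Derivation:
Move 1: B@(3,3) -> caps B=0 W=0
Move 2: W@(0,3) -> caps B=0 W=0
Move 3: B@(1,1) -> caps B=0 W=0
Move 4: W@(2,2) -> caps B=0 W=0
Move 5: B@(3,1) -> caps B=0 W=0
Move 6: W@(1,3) -> caps B=0 W=0
Move 7: B@(0,0) -> caps B=0 W=0
Move 8: W@(1,0) -> caps B=0 W=0
Move 9: B@(2,0) -> caps B=1 W=0
Move 10: W@(0,1) -> caps B=1 W=0
Move 11: B@(2,3) -> caps B=1 W=0
Move 12: W@(1,2) -> caps B=1 W=0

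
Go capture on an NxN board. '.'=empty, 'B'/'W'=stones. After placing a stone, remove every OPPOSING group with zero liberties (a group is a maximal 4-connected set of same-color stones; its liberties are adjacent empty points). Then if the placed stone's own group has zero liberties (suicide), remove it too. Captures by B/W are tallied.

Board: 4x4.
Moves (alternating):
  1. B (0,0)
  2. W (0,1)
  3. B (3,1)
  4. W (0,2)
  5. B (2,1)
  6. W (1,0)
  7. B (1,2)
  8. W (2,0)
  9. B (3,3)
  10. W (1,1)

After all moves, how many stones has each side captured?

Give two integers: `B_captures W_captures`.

Answer: 0 1

Derivation:
Move 1: B@(0,0) -> caps B=0 W=0
Move 2: W@(0,1) -> caps B=0 W=0
Move 3: B@(3,1) -> caps B=0 W=0
Move 4: W@(0,2) -> caps B=0 W=0
Move 5: B@(2,1) -> caps B=0 W=0
Move 6: W@(1,0) -> caps B=0 W=1
Move 7: B@(1,2) -> caps B=0 W=1
Move 8: W@(2,0) -> caps B=0 W=1
Move 9: B@(3,3) -> caps B=0 W=1
Move 10: W@(1,1) -> caps B=0 W=1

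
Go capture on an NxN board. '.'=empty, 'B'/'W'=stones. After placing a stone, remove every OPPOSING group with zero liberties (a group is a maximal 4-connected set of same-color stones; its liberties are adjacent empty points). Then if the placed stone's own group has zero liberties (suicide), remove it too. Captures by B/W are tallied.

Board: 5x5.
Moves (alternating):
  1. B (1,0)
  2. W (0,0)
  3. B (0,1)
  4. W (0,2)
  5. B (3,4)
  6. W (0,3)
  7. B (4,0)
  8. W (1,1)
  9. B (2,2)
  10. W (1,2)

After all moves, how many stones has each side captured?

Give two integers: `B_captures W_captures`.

Answer: 1 0

Derivation:
Move 1: B@(1,0) -> caps B=0 W=0
Move 2: W@(0,0) -> caps B=0 W=0
Move 3: B@(0,1) -> caps B=1 W=0
Move 4: W@(0,2) -> caps B=1 W=0
Move 5: B@(3,4) -> caps B=1 W=0
Move 6: W@(0,3) -> caps B=1 W=0
Move 7: B@(4,0) -> caps B=1 W=0
Move 8: W@(1,1) -> caps B=1 W=0
Move 9: B@(2,2) -> caps B=1 W=0
Move 10: W@(1,2) -> caps B=1 W=0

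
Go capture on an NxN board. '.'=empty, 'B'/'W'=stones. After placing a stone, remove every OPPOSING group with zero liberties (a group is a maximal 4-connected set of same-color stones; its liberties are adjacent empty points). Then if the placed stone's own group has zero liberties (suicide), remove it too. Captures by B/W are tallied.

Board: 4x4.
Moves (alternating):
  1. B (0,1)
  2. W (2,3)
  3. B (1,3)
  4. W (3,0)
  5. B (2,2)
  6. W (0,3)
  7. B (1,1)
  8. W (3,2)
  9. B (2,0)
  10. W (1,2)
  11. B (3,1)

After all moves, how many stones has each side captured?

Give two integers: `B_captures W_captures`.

Answer: 1 1

Derivation:
Move 1: B@(0,1) -> caps B=0 W=0
Move 2: W@(2,3) -> caps B=0 W=0
Move 3: B@(1,3) -> caps B=0 W=0
Move 4: W@(3,0) -> caps B=0 W=0
Move 5: B@(2,2) -> caps B=0 W=0
Move 6: W@(0,3) -> caps B=0 W=0
Move 7: B@(1,1) -> caps B=0 W=0
Move 8: W@(3,2) -> caps B=0 W=0
Move 9: B@(2,0) -> caps B=0 W=0
Move 10: W@(1,2) -> caps B=0 W=1
Move 11: B@(3,1) -> caps B=1 W=1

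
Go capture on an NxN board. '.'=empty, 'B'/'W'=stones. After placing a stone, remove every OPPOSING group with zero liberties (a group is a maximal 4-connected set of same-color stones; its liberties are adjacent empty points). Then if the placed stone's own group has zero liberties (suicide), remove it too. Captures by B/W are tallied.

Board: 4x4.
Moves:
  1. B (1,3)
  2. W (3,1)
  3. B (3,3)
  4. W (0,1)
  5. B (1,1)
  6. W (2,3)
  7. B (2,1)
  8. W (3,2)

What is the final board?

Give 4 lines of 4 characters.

Answer: .W..
.B.B
.B.W
.WW.

Derivation:
Move 1: B@(1,3) -> caps B=0 W=0
Move 2: W@(3,1) -> caps B=0 W=0
Move 3: B@(3,3) -> caps B=0 W=0
Move 4: W@(0,1) -> caps B=0 W=0
Move 5: B@(1,1) -> caps B=0 W=0
Move 6: W@(2,3) -> caps B=0 W=0
Move 7: B@(2,1) -> caps B=0 W=0
Move 8: W@(3,2) -> caps B=0 W=1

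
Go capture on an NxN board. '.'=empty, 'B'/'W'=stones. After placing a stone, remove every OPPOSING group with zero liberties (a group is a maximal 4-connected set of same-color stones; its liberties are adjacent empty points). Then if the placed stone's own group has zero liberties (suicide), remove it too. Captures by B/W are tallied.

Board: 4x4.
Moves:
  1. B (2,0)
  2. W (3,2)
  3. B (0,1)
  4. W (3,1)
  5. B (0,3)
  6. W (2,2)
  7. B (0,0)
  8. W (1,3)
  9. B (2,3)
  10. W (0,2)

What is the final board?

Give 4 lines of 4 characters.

Answer: BBW.
...W
B.WB
.WW.

Derivation:
Move 1: B@(2,0) -> caps B=0 W=0
Move 2: W@(3,2) -> caps B=0 W=0
Move 3: B@(0,1) -> caps B=0 W=0
Move 4: W@(3,1) -> caps B=0 W=0
Move 5: B@(0,3) -> caps B=0 W=0
Move 6: W@(2,2) -> caps B=0 W=0
Move 7: B@(0,0) -> caps B=0 W=0
Move 8: W@(1,3) -> caps B=0 W=0
Move 9: B@(2,3) -> caps B=0 W=0
Move 10: W@(0,2) -> caps B=0 W=1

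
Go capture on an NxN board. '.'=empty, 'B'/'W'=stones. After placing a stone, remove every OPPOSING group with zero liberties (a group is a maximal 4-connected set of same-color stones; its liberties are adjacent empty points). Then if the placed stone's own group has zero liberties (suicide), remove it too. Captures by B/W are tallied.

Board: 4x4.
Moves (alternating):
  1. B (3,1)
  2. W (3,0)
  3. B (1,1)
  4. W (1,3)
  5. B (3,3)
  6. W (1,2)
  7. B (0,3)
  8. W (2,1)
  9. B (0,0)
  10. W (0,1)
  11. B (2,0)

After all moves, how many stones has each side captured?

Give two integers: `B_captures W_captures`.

Move 1: B@(3,1) -> caps B=0 W=0
Move 2: W@(3,0) -> caps B=0 W=0
Move 3: B@(1,1) -> caps B=0 W=0
Move 4: W@(1,3) -> caps B=0 W=0
Move 5: B@(3,3) -> caps B=0 W=0
Move 6: W@(1,2) -> caps B=0 W=0
Move 7: B@(0,3) -> caps B=0 W=0
Move 8: W@(2,1) -> caps B=0 W=0
Move 9: B@(0,0) -> caps B=0 W=0
Move 10: W@(0,1) -> caps B=0 W=0
Move 11: B@(2,0) -> caps B=1 W=0

Answer: 1 0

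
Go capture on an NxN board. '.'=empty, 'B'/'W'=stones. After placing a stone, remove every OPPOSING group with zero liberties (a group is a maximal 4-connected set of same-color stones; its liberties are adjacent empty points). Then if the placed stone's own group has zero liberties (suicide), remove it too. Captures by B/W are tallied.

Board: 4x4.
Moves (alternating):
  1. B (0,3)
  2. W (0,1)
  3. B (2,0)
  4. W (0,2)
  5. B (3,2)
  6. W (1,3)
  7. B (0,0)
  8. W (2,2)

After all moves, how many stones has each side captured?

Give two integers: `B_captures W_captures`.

Answer: 0 1

Derivation:
Move 1: B@(0,3) -> caps B=0 W=0
Move 2: W@(0,1) -> caps B=0 W=0
Move 3: B@(2,0) -> caps B=0 W=0
Move 4: W@(0,2) -> caps B=0 W=0
Move 5: B@(3,2) -> caps B=0 W=0
Move 6: W@(1,3) -> caps B=0 W=1
Move 7: B@(0,0) -> caps B=0 W=1
Move 8: W@(2,2) -> caps B=0 W=1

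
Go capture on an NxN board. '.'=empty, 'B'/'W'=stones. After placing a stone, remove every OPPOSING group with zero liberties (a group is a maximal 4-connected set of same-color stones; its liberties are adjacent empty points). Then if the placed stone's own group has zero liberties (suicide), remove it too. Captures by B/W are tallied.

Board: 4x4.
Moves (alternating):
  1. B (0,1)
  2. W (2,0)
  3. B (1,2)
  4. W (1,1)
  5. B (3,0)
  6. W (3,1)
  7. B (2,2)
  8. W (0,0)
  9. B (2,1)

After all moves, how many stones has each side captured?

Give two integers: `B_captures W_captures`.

Move 1: B@(0,1) -> caps B=0 W=0
Move 2: W@(2,0) -> caps B=0 W=0
Move 3: B@(1,2) -> caps B=0 W=0
Move 4: W@(1,1) -> caps B=0 W=0
Move 5: B@(3,0) -> caps B=0 W=0
Move 6: W@(3,1) -> caps B=0 W=1
Move 7: B@(2,2) -> caps B=0 W=1
Move 8: W@(0,0) -> caps B=0 W=1
Move 9: B@(2,1) -> caps B=0 W=1

Answer: 0 1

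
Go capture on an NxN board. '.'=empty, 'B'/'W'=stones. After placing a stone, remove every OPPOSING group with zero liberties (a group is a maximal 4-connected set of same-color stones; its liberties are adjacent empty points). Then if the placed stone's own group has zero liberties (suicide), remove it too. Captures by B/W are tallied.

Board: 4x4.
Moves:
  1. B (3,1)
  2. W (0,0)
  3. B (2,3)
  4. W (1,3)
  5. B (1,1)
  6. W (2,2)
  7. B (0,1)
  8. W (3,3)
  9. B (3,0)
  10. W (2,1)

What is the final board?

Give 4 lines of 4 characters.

Answer: WB..
.B.W
.WW.
BB.W

Derivation:
Move 1: B@(3,1) -> caps B=0 W=0
Move 2: W@(0,0) -> caps B=0 W=0
Move 3: B@(2,3) -> caps B=0 W=0
Move 4: W@(1,3) -> caps B=0 W=0
Move 5: B@(1,1) -> caps B=0 W=0
Move 6: W@(2,2) -> caps B=0 W=0
Move 7: B@(0,1) -> caps B=0 W=0
Move 8: W@(3,3) -> caps B=0 W=1
Move 9: B@(3,0) -> caps B=0 W=1
Move 10: W@(2,1) -> caps B=0 W=1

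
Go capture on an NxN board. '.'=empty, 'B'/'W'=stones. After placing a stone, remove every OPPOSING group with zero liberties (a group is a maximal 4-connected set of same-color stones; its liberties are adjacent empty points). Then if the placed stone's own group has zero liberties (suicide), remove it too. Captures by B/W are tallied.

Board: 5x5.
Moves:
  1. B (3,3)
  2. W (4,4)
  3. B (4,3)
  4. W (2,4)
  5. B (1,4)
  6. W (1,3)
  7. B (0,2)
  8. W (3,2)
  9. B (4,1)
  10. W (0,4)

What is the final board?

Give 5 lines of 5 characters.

Answer: ..B.W
...W.
....W
..WB.
.B.BW

Derivation:
Move 1: B@(3,3) -> caps B=0 W=0
Move 2: W@(4,4) -> caps B=0 W=0
Move 3: B@(4,3) -> caps B=0 W=0
Move 4: W@(2,4) -> caps B=0 W=0
Move 5: B@(1,4) -> caps B=0 W=0
Move 6: W@(1,3) -> caps B=0 W=0
Move 7: B@(0,2) -> caps B=0 W=0
Move 8: W@(3,2) -> caps B=0 W=0
Move 9: B@(4,1) -> caps B=0 W=0
Move 10: W@(0,4) -> caps B=0 W=1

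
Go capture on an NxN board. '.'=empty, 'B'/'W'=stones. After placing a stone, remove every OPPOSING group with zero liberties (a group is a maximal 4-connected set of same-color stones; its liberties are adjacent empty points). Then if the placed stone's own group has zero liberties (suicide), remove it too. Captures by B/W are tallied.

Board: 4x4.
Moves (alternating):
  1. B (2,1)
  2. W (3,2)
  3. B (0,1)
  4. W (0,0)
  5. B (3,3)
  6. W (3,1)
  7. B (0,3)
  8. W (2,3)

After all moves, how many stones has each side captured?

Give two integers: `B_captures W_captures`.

Answer: 0 1

Derivation:
Move 1: B@(2,1) -> caps B=0 W=0
Move 2: W@(3,2) -> caps B=0 W=0
Move 3: B@(0,1) -> caps B=0 W=0
Move 4: W@(0,0) -> caps B=0 W=0
Move 5: B@(3,3) -> caps B=0 W=0
Move 6: W@(3,1) -> caps B=0 W=0
Move 7: B@(0,3) -> caps B=0 W=0
Move 8: W@(2,3) -> caps B=0 W=1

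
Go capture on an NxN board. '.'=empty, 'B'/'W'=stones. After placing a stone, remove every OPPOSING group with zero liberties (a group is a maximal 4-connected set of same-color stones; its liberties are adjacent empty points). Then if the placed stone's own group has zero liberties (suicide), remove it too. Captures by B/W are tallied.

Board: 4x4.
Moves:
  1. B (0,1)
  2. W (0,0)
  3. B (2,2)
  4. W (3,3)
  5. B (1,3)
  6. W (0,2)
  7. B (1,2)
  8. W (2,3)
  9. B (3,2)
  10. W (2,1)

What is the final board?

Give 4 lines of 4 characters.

Answer: WBW.
..BB
.WB.
..B.

Derivation:
Move 1: B@(0,1) -> caps B=0 W=0
Move 2: W@(0,0) -> caps B=0 W=0
Move 3: B@(2,2) -> caps B=0 W=0
Move 4: W@(3,3) -> caps B=0 W=0
Move 5: B@(1,3) -> caps B=0 W=0
Move 6: W@(0,2) -> caps B=0 W=0
Move 7: B@(1,2) -> caps B=0 W=0
Move 8: W@(2,3) -> caps B=0 W=0
Move 9: B@(3,2) -> caps B=2 W=0
Move 10: W@(2,1) -> caps B=2 W=0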